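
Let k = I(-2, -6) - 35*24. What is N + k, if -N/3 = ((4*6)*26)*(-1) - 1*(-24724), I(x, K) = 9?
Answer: -73131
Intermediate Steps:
k = -831 (k = 9 - 35*24 = 9 - 840 = -831)
N = -72300 (N = -3*(((4*6)*26)*(-1) - 1*(-24724)) = -3*((24*26)*(-1) + 24724) = -3*(624*(-1) + 24724) = -3*(-624 + 24724) = -3*24100 = -72300)
N + k = -72300 - 831 = -73131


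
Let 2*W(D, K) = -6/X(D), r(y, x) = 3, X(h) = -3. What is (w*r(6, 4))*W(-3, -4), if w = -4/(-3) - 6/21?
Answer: 22/7 ≈ 3.1429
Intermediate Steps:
w = 22/21 (w = -4*(-⅓) - 6*1/21 = 4/3 - 2/7 = 22/21 ≈ 1.0476)
W(D, K) = 1 (W(D, K) = (-6/(-3))/2 = (-6*(-⅓))/2 = (½)*2 = 1)
(w*r(6, 4))*W(-3, -4) = ((22/21)*3)*1 = (22/7)*1 = 22/7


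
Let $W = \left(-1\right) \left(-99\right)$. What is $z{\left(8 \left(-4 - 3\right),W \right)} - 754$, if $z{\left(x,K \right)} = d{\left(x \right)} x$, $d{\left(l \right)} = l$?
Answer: $2382$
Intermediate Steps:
$W = 99$
$z{\left(x,K \right)} = x^{2}$ ($z{\left(x,K \right)} = x x = x^{2}$)
$z{\left(8 \left(-4 - 3\right),W \right)} - 754 = \left(8 \left(-4 - 3\right)\right)^{2} - 754 = \left(8 \left(-7\right)\right)^{2} - 754 = \left(-56\right)^{2} - 754 = 3136 - 754 = 2382$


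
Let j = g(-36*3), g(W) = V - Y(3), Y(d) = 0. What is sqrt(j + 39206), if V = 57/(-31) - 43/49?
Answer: 2*sqrt(461510857)/217 ≈ 198.00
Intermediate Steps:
V = -4126/1519 (V = 57*(-1/31) - 43*1/49 = -57/31 - 43/49 = -4126/1519 ≈ -2.7163)
g(W) = -4126/1519 (g(W) = -4126/1519 - 1*0 = -4126/1519 + 0 = -4126/1519)
j = -4126/1519 ≈ -2.7163
sqrt(j + 39206) = sqrt(-4126/1519 + 39206) = sqrt(59549788/1519) = 2*sqrt(461510857)/217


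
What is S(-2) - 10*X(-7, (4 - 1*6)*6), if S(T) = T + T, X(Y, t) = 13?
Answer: -134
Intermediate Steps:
S(T) = 2*T
S(-2) - 10*X(-7, (4 - 1*6)*6) = 2*(-2) - 10*13 = -4 - 130 = -134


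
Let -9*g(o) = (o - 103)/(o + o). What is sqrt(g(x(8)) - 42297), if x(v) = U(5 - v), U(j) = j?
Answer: 2*I*sqrt(856554)/9 ≈ 205.67*I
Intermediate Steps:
x(v) = 5 - v
g(o) = -(-103 + o)/(18*o) (g(o) = -(o - 103)/(9*(o + o)) = -(-103 + o)/(9*(2*o)) = -(-103 + o)*1/(2*o)/9 = -(-103 + o)/(18*o))
sqrt(g(x(8)) - 42297) = sqrt((103 - (5 - 1*8))/(18*(5 - 1*8)) - 42297) = sqrt((103 - (5 - 8))/(18*(5 - 8)) - 42297) = sqrt((1/18)*(103 - 1*(-3))/(-3) - 42297) = sqrt((1/18)*(-1/3)*(103 + 3) - 42297) = sqrt((1/18)*(-1/3)*106 - 42297) = sqrt(-53/27 - 42297) = sqrt(-1142072/27) = 2*I*sqrt(856554)/9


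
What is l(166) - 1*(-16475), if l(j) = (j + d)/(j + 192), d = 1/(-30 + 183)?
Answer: 902427049/54774 ≈ 16475.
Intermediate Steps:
d = 1/153 ≈ 0.0065359
l(j) = (1/153 + j)/(192 + j) (l(j) = (j + 1/153)/(j + 192) = (1/153 + j)/(192 + j))
l(166) - 1*(-16475) = (1/153 + 166)/(192 + 166) - 1*(-16475) = (25399/153)/358 + 16475 = (1/358)*(25399/153) + 16475 = 25399/54774 + 16475 = 902427049/54774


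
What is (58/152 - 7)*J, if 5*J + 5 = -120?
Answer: 12575/76 ≈ 165.46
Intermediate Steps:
J = -25 (J = -1 + (⅕)*(-120) = -1 - 24 = -25)
(58/152 - 7)*J = (58/152 - 7)*(-25) = (58*(1/152) - 7)*(-25) = (29/76 - 7)*(-25) = -503/76*(-25) = 12575/76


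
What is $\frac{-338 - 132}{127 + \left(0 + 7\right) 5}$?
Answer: $- \frac{235}{81} \approx -2.9012$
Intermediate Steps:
$\frac{-338 - 132}{127 + \left(0 + 7\right) 5} = - \frac{470}{127 + 7 \cdot 5} = - \frac{470}{127 + 35} = - \frac{470}{162} = \left(-470\right) \frac{1}{162} = - \frac{235}{81}$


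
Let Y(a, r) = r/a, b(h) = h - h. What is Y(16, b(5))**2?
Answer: 0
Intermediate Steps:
b(h) = 0
Y(16, b(5))**2 = (0/16)**2 = (0*(1/16))**2 = 0**2 = 0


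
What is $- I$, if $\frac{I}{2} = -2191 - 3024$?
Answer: $10430$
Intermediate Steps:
$I = -10430$ ($I = 2 \left(-2191 - 3024\right) = 2 \left(-5215\right) = -10430$)
$- I = \left(-1\right) \left(-10430\right) = 10430$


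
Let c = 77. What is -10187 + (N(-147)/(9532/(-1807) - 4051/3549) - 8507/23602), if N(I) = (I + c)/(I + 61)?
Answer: -6545346540238949/642488805590 ≈ -10187.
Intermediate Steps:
N(I) = (77 + I)/(61 + I) (N(I) = (I + 77)/(I + 61) = (77 + I)/(61 + I))
-10187 + (N(-147)/(9532/(-1807) - 4051/3549) - 8507/23602) = -10187 + (((77 - 147)/(61 - 147))/(9532/(-1807) - 4051/3549) - 8507/23602) = -10187 + ((-70/(-86))/(9532*(-1/1807) - 4051*1/3549) - 8507*1/23602) = -10187 + ((-1/86*(-70))/(-9532/1807 - 4051/3549) - 8507/23602) = -10187 + (35/(43*(-3165325/493311)) - 8507/23602) = -10187 + ((35/43)*(-493311/3165325) - 8507/23602) = -10187 + (-3453177/27221795 - 8507/23602) = -10187 - 313077693619/642488805590 = -6545346540238949/642488805590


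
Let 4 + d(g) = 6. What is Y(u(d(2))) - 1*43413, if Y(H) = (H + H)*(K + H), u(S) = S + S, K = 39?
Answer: -43069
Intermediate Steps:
d(g) = 2 (d(g) = -4 + 6 = 2)
u(S) = 2*S
Y(H) = 2*H*(39 + H) (Y(H) = (H + H)*(39 + H) = (2*H)*(39 + H) = 2*H*(39 + H))
Y(u(d(2))) - 1*43413 = 2*(2*2)*(39 + 2*2) - 1*43413 = 2*4*(39 + 4) - 43413 = 2*4*43 - 43413 = 344 - 43413 = -43069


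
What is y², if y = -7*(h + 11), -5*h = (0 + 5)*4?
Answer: 2401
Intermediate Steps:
h = -4 (h = -(0 + 5)*4/5 = -4 ≈ -4.0000)
y = -49 (y = -7*(-4 + 11) = -7*7 = -49)
y² = (-49)² = 2401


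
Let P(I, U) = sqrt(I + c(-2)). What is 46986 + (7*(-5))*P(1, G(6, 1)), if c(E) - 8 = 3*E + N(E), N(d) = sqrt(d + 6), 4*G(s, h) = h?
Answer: 46986 - 35*sqrt(5) ≈ 46908.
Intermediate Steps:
G(s, h) = h/4
N(d) = sqrt(6 + d)
c(E) = 8 + sqrt(6 + E) + 3*E (c(E) = 8 + (3*E + sqrt(6 + E)) = 8 + (sqrt(6 + E) + 3*E) = 8 + sqrt(6 + E) + 3*E)
P(I, U) = sqrt(4 + I) (P(I, U) = sqrt(I + (8 + sqrt(6 - 2) + 3*(-2))) = sqrt(I + (8 + sqrt(4) - 6)) = sqrt(I + (8 + 2 - 6)) = sqrt(I + 4) = sqrt(4 + I))
46986 + (7*(-5))*P(1, G(6, 1)) = 46986 + (7*(-5))*sqrt(4 + 1) = 46986 - 35*sqrt(5)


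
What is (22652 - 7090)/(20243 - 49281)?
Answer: -7781/14519 ≈ -0.53592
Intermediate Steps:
(22652 - 7090)/(20243 - 49281) = 15562/(-29038) = 15562*(-1/29038) = -7781/14519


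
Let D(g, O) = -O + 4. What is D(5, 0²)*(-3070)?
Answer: -12280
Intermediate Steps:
D(g, O) = 4 - O
D(5, 0²)*(-3070) = (4 - 1*0²)*(-3070) = (4 - 1*0)*(-3070) = (4 + 0)*(-3070) = 4*(-3070) = -12280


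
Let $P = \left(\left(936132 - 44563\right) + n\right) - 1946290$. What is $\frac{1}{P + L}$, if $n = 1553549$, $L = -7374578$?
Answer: $- \frac{1}{6875750} \approx -1.4544 \cdot 10^{-7}$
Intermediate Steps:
$P = 498828$ ($P = \left(\left(936132 - 44563\right) + 1553549\right) - 1946290 = \left(891569 + 1553549\right) - 1946290 = 2445118 - 1946290 = 498828$)
$\frac{1}{P + L} = \frac{1}{498828 - 7374578} = \frac{1}{-6875750} = - \frac{1}{6875750}$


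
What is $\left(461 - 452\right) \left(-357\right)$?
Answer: $-3213$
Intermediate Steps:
$\left(461 - 452\right) \left(-357\right) = 9 \left(-357\right) = -3213$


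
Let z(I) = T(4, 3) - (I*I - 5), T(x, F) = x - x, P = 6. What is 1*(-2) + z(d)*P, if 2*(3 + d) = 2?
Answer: 4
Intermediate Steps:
d = -2 (d = -3 + (1/2)*2 = -3 + 1 = -2)
T(x, F) = 0
z(I) = 5 - I**2 (z(I) = 0 - (I*I - 5) = 0 - (I**2 - 5) = 0 - (-5 + I**2) = 0 + (5 - I**2) = 5 - I**2)
1*(-2) + z(d)*P = 1*(-2) + (5 - 1*(-2)**2)*6 = -2 + (5 - 1*4)*6 = -2 + (5 - 4)*6 = -2 + 1*6 = -2 + 6 = 4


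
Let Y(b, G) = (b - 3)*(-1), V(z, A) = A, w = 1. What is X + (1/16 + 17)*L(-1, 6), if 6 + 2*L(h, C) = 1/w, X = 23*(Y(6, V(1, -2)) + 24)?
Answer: 14091/32 ≈ 440.34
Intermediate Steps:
Y(b, G) = 3 - b (Y(b, G) = (-3 + b)*(-1) = 3 - b)
X = 483 (X = 23*((3 - 1*6) + 24) = 23*((3 - 6) + 24) = 23*(-3 + 24) = 23*21 = 483)
L(h, C) = -5/2 (L(h, C) = -3 + (½)/1 = -3 + (½)*1 = -3 + ½ = -5/2)
X + (1/16 + 17)*L(-1, 6) = 483 + (1/16 + 17)*(-5/2) = 483 + (273/16)*(-5/2) = 483 - 1365/32 = 14091/32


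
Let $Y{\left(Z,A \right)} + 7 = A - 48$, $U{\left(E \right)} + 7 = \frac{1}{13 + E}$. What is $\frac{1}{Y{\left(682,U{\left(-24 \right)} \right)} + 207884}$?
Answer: $\frac{11}{2286041} \approx 4.8118 \cdot 10^{-6}$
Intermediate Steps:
$U{\left(E \right)} = -7 + \frac{1}{13 + E}$
$Y{\left(Z,A \right)} = -55 + A$ ($Y{\left(Z,A \right)} = -7 + \left(A - 48\right) = -7 + \left(-48 + A\right) = -55 + A$)
$\frac{1}{Y{\left(682,U{\left(-24 \right)} \right)} + 207884} = \frac{1}{\left(-55 + \frac{-90 - -168}{13 - 24}\right) + 207884} = \frac{1}{\left(-55 + \frac{-90 + 168}{-11}\right) + 207884} = \frac{1}{\left(-55 - \frac{78}{11}\right) + 207884} = \frac{1}{- \frac{683}{11} + 207884} = \frac{1}{\frac{2286041}{11}} = \frac{11}{2286041}$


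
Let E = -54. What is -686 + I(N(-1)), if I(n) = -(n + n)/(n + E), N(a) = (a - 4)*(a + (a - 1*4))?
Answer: -1367/2 ≈ -683.50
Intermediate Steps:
N(a) = (-4 + a)*(-4 + 2*a) (N(a) = (-4 + a)*(a + (a - 4)) = (-4 + a)*(a + (-4 + a)) = (-4 + a)*(-4 + 2*a))
I(n) = -2*n/(-54 + n) (I(n) = -(n + n)/(n - 54) = -2*n/(-54 + n))
-686 + I(N(-1)) = -686 - 2*(16 - 12*(-1) + 2*(-1)²)/(-54 + (16 - 12*(-1) + 2*(-1)²)) = -686 - 2*(16 + 12 + 2*1)/(-54 + (16 + 12 + 2*1)) = -686 - 2*(16 + 12 + 2)/(-54 + (16 + 12 + 2)) = -686 - 2*30/(-54 + 30) = -686 - 2*30/(-24) = -686 - 2*30*(-1/24) = -686 + 5/2 = -1367/2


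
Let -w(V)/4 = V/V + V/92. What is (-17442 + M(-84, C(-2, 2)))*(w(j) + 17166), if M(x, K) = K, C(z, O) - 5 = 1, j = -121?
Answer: -6884552292/23 ≈ -2.9933e+8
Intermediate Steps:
C(z, O) = 6 (C(z, O) = 5 + 1 = 6)
w(V) = -4 - V/23 (w(V) = -4*(V/V + V/92) = -4*(1 + V*(1/92)) = -4*(1 + V/92) = -4 - V/23)
(-17442 + M(-84, C(-2, 2)))*(w(j) + 17166) = (-17442 + 6)*((-4 - 1/23*(-121)) + 17166) = -17436*((-4 + 121/23) + 17166) = -17436*(29/23 + 17166) = -17436*394847/23 = -6884552292/23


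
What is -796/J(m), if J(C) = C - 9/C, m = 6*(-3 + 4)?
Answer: -1592/9 ≈ -176.89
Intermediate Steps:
m = 6 (m = 6*1 = 6)
-796/J(m) = -796/(6 - 9/6) = -796/(6 - 9*1/6) = -796/(6 - 3/2) = -796/9/2 = -796*2/9 = -1592/9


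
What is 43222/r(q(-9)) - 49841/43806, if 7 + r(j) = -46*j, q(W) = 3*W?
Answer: 1831829297/54100410 ≈ 33.860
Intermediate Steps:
r(j) = -7 - 46*j
43222/r(q(-9)) - 49841/43806 = 43222/(-7 - 138*(-9)) - 49841/43806 = 43222/(-7 - 46*(-27)) - 49841*1/43806 = 43222/(-7 + 1242) - 49841/43806 = 43222/1235 - 49841/43806 = 1831829297/54100410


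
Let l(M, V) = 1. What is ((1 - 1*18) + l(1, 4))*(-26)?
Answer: 416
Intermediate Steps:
((1 - 1*18) + l(1, 4))*(-26) = ((1 - 1*18) + 1)*(-26) = ((1 - 18) + 1)*(-26) = (-17 + 1)*(-26) = -16*(-26) = 416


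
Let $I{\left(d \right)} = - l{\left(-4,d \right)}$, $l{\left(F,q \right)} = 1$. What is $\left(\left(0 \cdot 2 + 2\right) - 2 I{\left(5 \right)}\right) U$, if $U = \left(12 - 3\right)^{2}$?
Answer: $324$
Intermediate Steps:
$U = 81$ ($U = 9^{2} = 81$)
$I{\left(d \right)} = -1$ ($I{\left(d \right)} = \left(-1\right) 1 = -1$)
$\left(\left(0 \cdot 2 + 2\right) - 2 I{\left(5 \right)}\right) U = \left(\left(0 \cdot 2 + 2\right) - -2\right) 81 = \left(\left(0 + 2\right) + 2\right) 81 = \left(2 + 2\right) 81 = 4 \cdot 81 = 324$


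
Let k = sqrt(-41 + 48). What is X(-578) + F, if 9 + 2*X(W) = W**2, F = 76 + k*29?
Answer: 334227/2 + 29*sqrt(7) ≈ 1.6719e+5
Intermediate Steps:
k = sqrt(7) ≈ 2.6458
F = 76 + 29*sqrt(7) (F = 76 + sqrt(7)*29 = 76 + 29*sqrt(7) ≈ 152.73)
X(W) = -9/2 + W**2/2
X(-578) + F = (-9/2 + (1/2)*(-578)**2) + (76 + 29*sqrt(7)) = (-9/2 + (1/2)*334084) + (76 + 29*sqrt(7)) = (-9/2 + 167042) + (76 + 29*sqrt(7)) = 334075/2 + (76 + 29*sqrt(7)) = 334227/2 + 29*sqrt(7)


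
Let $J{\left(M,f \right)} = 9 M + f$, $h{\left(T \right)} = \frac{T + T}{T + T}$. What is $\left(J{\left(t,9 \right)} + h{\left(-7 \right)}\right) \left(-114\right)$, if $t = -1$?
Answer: $-114$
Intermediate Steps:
$h{\left(T \right)} = 1$ ($h{\left(T \right)} = \frac{2 T}{2 T} = 2 T \frac{1}{2 T} = 1$)
$J{\left(M,f \right)} = f + 9 M$
$\left(J{\left(t,9 \right)} + h{\left(-7 \right)}\right) \left(-114\right) = \left(\left(9 + 9 \left(-1\right)\right) + 1\right) \left(-114\right) = \left(\left(9 - 9\right) + 1\right) \left(-114\right) = \left(0 + 1\right) \left(-114\right) = 1 \left(-114\right) = -114$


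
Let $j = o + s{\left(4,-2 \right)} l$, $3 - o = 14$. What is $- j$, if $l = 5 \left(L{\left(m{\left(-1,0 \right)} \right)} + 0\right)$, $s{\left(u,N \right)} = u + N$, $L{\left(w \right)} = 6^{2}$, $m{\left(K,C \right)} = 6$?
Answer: $-349$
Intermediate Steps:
$L{\left(w \right)} = 36$
$o = -11$ ($o = 3 - 14 = -11$)
$s{\left(u,N \right)} = N + u$
$l = 180$ ($l = 5 \left(36 + 0\right) = 5 \cdot 36 = 180$)
$j = 349$ ($j = -11 + \left(-2 + 4\right) 180 = -11 + 2 \cdot 180 = -11 + 360 = 349$)
$- j = \left(-1\right) 349 = -349$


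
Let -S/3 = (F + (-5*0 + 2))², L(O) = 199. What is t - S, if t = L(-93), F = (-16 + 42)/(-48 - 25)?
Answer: 1103671/5329 ≈ 207.11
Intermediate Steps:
F = -26/73 (F = 26/(-73) = 26*(-1/73) = -26/73 ≈ -0.35616)
S = -43200/5329 (S = -3*(-26/73 + (-5*0 + 2))² = -3*(-26/73 + (0 + 2))² = -3*(-26/73 + 2)² = -3*(120/73)² = -3*14400/5329 = -43200/5329 ≈ -8.1066)
t = 199
t - S = 199 - 1*(-43200/5329) = 199 + 43200/5329 = 1103671/5329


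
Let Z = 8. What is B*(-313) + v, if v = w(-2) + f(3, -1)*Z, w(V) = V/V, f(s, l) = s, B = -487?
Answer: 152456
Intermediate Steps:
w(V) = 1
v = 25 (v = 1 + 3*8 = 1 + 24 = 25)
B*(-313) + v = -487*(-313) + 25 = 152431 + 25 = 152456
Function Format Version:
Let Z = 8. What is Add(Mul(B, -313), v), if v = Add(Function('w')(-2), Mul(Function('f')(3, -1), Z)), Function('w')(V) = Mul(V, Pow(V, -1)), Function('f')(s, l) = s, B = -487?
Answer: 152456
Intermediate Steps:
Function('w')(V) = 1
v = 25 (v = Add(1, Mul(3, 8)) = Add(1, 24) = 25)
Add(Mul(B, -313), v) = Add(Mul(-487, -313), 25) = Add(152431, 25) = 152456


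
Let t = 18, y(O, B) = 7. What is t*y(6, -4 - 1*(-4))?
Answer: 126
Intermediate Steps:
t*y(6, -4 - 1*(-4)) = 18*7 = 126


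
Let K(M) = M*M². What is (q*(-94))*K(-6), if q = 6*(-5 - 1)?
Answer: -730944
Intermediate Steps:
q = -36 (q = 6*(-6) = -36)
K(M) = M³
(q*(-94))*K(-6) = -36*(-94)*(-6)³ = 3384*(-216) = -730944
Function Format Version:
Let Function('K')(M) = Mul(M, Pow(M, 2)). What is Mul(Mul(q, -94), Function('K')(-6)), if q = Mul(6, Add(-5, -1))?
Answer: -730944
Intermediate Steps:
q = -36 (q = Mul(6, -6) = -36)
Function('K')(M) = Pow(M, 3)
Mul(Mul(q, -94), Function('K')(-6)) = Mul(Mul(-36, -94), Pow(-6, 3)) = Mul(3384, -216) = -730944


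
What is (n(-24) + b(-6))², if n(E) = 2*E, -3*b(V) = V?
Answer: 2116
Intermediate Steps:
b(V) = -V/3
(n(-24) + b(-6))² = (2*(-24) - ⅓*(-6))² = (-48 + 2)² = (-46)² = 2116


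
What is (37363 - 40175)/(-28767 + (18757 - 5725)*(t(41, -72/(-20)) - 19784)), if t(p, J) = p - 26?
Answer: 2812/257658375 ≈ 1.0914e-5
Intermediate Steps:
t(p, J) = -26 + p
(37363 - 40175)/(-28767 + (18757 - 5725)*(t(41, -72/(-20)) - 19784)) = (37363 - 40175)/(-28767 + (18757 - 5725)*((-26 + 41) - 19784)) = -2812/(-28767 + 13032*(15 - 19784)) = -2812/(-28767 + 13032*(-19769)) = -2812/(-28767 - 257629608) = -2812/(-257658375) = -2812*(-1/257658375) = 2812/257658375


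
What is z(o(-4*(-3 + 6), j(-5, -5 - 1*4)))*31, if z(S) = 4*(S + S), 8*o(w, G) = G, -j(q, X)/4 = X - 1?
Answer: 1240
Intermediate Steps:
j(q, X) = 4 - 4*X (j(q, X) = -4*(X - 1) = -4*(-1 + X) = 4 - 4*X)
o(w, G) = G/8
z(S) = 8*S (z(S) = 4*(2*S) = 8*S)
z(o(-4*(-3 + 6), j(-5, -5 - 1*4)))*31 = (8*((4 - 4*(-5 - 1*4))/8))*31 = (8*((4 - 4*(-5 - 4))/8))*31 = (8*((4 - 4*(-9))/8))*31 = (8*((4 + 36)/8))*31 = (8*((⅛)*40))*31 = (8*5)*31 = 40*31 = 1240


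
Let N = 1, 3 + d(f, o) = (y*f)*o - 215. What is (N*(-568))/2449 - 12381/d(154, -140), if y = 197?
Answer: -794093505/3467406854 ≈ -0.22902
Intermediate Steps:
d(f, o) = -218 + 197*f*o (d(f, o) = -3 + ((197*f)*o - 215) = -3 + (197*f*o - 215) = -3 + (-215 + 197*f*o) = -218 + 197*f*o)
(N*(-568))/2449 - 12381/d(154, -140) = (1*(-568))/2449 - 12381/(-218 + 197*154*(-140)) = -568*1/2449 - 12381/(-218 - 4247320) = -568/2449 - 12381/(-4247538) = -568/2449 - 12381*(-1/4247538) = -568/2449 + 4127/1415846 = -794093505/3467406854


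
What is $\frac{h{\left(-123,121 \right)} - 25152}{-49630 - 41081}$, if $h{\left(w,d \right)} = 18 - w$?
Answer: $\frac{2779}{10079} \approx 0.27572$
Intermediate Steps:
$\frac{h{\left(-123,121 \right)} - 25152}{-49630 - 41081} = \frac{\left(18 - -123\right) - 25152}{-49630 - 41081} = \frac{\left(18 + 123\right) - 25152}{-90711} = \left(141 - 25152\right) \left(- \frac{1}{90711}\right) = \left(-25011\right) \left(- \frac{1}{90711}\right) = \frac{2779}{10079}$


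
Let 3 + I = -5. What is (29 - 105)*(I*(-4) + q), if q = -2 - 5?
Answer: -1900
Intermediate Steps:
I = -8 (I = -3 - 5 = -8)
q = -7
(29 - 105)*(I*(-4) + q) = (29 - 105)*(-8*(-4) - 7) = -76*(32 - 7) = -76*25 = -1900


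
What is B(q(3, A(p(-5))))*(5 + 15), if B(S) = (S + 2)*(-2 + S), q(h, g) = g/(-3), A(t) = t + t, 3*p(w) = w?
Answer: -4480/81 ≈ -55.309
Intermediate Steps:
p(w) = w/3
A(t) = 2*t
q(h, g) = -g/3 (q(h, g) = g*(-⅓) = -g/3)
B(S) = (-2 + S)*(2 + S) (B(S) = (2 + S)*(-2 + S) = (-2 + S)*(2 + S))
B(q(3, A(p(-5))))*(5 + 15) = (-4 + (-2*(⅓)*(-5)/3)²)*(5 + 15) = (-4 + (-2*(-5)/(3*3))²)*20 = (-4 + (-⅓*(-10/3))²)*20 = (-4 + (10/9)²)*20 = (-4 + 100/81)*20 = -224/81*20 = -4480/81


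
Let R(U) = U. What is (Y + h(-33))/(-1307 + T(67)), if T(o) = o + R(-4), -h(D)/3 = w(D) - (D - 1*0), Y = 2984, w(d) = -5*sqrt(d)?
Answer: -2885/1244 - 15*I*sqrt(33)/1244 ≈ -2.3191 - 0.069267*I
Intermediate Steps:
h(D) = 3*D + 15*sqrt(D) (h(D) = -3*(-5*sqrt(D) - (D - 1*0)) = -3*(-5*sqrt(D) - (D + 0)) = -3*(-5*sqrt(D) - D) = -3*(-D - 5*sqrt(D)) = 3*D + 15*sqrt(D))
T(o) = -4 + o (T(o) = o - 4 = -4 + o)
(Y + h(-33))/(-1307 + T(67)) = (2984 + (3*(-33) + 15*sqrt(-33)))/(-1307 + (-4 + 67)) = (2984 + (-99 + 15*(I*sqrt(33))))/(-1307 + 63) = (2984 + (-99 + 15*I*sqrt(33)))/(-1244) = (2885 + 15*I*sqrt(33))*(-1/1244) = -2885/1244 - 15*I*sqrt(33)/1244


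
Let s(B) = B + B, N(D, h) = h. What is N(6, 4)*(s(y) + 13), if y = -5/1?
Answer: 12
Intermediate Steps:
y = -5 (y = -5*1 = -5)
s(B) = 2*B
N(6, 4)*(s(y) + 13) = 4*(2*(-5) + 13) = 4*(-10 + 13) = 4*3 = 12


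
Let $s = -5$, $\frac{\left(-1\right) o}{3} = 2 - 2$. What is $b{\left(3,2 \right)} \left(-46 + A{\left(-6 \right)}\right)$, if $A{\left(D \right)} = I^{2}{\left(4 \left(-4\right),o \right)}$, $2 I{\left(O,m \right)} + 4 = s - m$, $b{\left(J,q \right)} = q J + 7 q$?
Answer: $-515$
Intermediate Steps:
$b{\left(J,q \right)} = 7 q + J q$ ($b{\left(J,q \right)} = J q + 7 q = 7 q + J q$)
$o = 0$ ($o = - 3 \left(2 - 2\right) = \left(-3\right) 0 = 0$)
$I{\left(O,m \right)} = - \frac{9}{2} - \frac{m}{2}$ ($I{\left(O,m \right)} = -2 + \frac{-5 - m}{2} = -2 - \left(\frac{5}{2} + \frac{m}{2}\right) = - \frac{9}{2} - \frac{m}{2}$)
$A{\left(D \right)} = \frac{81}{4}$ ($A{\left(D \right)} = \left(- \frac{9}{2} - 0\right)^{2} = \left(- \frac{9}{2} + 0\right)^{2} = \left(- \frac{9}{2}\right)^{2} = \frac{81}{4}$)
$b{\left(3,2 \right)} \left(-46 + A{\left(-6 \right)}\right) = 2 \left(7 + 3\right) \left(-46 + \frac{81}{4}\right) = 2 \cdot 10 \left(- \frac{103}{4}\right) = 20 \left(- \frac{103}{4}\right) = -515$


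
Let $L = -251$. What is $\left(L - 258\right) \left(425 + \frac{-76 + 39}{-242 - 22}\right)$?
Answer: $- \frac{57128633}{264} \approx -2.164 \cdot 10^{5}$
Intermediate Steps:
$\left(L - 258\right) \left(425 + \frac{-76 + 39}{-242 - 22}\right) = \left(-251 - 258\right) \left(425 + \frac{-76 + 39}{-242 - 22}\right) = - 509 \left(425 - \frac{37}{-264}\right) = - 509 \left(425 - - \frac{37}{264}\right) = - 509 \left(425 + \frac{37}{264}\right) = \left(-509\right) \frac{112237}{264} = - \frac{57128633}{264}$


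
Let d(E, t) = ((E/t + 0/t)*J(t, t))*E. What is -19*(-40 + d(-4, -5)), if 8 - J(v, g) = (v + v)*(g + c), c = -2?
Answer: -15048/5 ≈ -3009.6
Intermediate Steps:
J(v, g) = 8 - 2*v*(-2 + g) (J(v, g) = 8 - (v + v)*(g - 2) = 8 - 2*v*(-2 + g))
d(E, t) = E²*(8 - 2*t² + 4*t)/t (d(E, t) = ((E/t + 0/t)*(8 + 4*t - 2*t*t))*E = ((E/t + 0)*(8 + 4*t - 2*t²))*E = ((E/t)*(8 - 2*t² + 4*t))*E = (E*(8 - 2*t² + 4*t)/t)*E = E²*(8 - 2*t² + 4*t)/t)
-19*(-40 + d(-4, -5)) = -19*(-40 + 2*(-4)²*(4 - 1*(-5)² + 2*(-5))/(-5)) = -19*(-40 + 2*16*(-⅕)*(4 - 1*25 - 10)) = -19*(-40 + 2*16*(-⅕)*(4 - 25 - 10)) = -19*(-40 + 2*16*(-⅕)*(-31)) = -19*(-40 + 992/5) = -19*792/5 = -15048/5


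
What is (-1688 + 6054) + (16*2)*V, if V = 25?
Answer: 5166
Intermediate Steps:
(-1688 + 6054) + (16*2)*V = (-1688 + 6054) + (16*2)*25 = 4366 + 32*25 = 4366 + 800 = 5166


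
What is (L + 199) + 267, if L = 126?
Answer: 592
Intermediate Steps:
(L + 199) + 267 = (126 + 199) + 267 = 325 + 267 = 592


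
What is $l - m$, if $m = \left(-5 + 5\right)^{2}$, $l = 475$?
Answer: $475$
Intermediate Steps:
$m = 0$ ($m = 0^{2} = 0$)
$l - m = 475 - 0 = 475 + 0 = 475$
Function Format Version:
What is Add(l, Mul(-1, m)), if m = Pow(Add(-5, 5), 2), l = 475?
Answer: 475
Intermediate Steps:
m = 0 (m = Pow(0, 2) = 0)
Add(l, Mul(-1, m)) = Add(475, Mul(-1, 0)) = Add(475, 0) = 475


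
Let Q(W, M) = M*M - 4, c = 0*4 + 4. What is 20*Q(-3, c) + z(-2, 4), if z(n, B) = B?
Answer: 244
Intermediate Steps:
c = 4 (c = 0 + 4 = 4)
Q(W, M) = -4 + M² (Q(W, M) = M² - 4 = -4 + M²)
20*Q(-3, c) + z(-2, 4) = 20*(-4 + 4²) + 4 = 20*(-4 + 16) + 4 = 20*12 + 4 = 240 + 4 = 244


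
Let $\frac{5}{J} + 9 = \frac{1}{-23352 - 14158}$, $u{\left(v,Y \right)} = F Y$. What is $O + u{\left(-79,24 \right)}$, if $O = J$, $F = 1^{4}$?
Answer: $\frac{7914634}{337591} \approx 23.444$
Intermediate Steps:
$F = 1$
$u{\left(v,Y \right)} = Y$ ($u{\left(v,Y \right)} = 1 Y = Y$)
$J = - \frac{187550}{337591}$ ($J = \frac{5}{-9 + \frac{1}{-23352 - 14158}} = \frac{5}{-9 + \frac{1}{-37510}} = \frac{5}{-9 - \frac{1}{37510}} = \frac{5}{- \frac{337591}{37510}} = 5 \left(- \frac{37510}{337591}\right) = - \frac{187550}{337591} \approx -0.55555$)
$O = - \frac{187550}{337591} \approx -0.55555$
$O + u{\left(-79,24 \right)} = - \frac{187550}{337591} + 24 = \frac{7914634}{337591}$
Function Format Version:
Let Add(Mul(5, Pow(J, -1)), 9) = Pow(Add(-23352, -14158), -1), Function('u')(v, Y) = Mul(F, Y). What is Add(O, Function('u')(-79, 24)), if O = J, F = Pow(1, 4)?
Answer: Rational(7914634, 337591) ≈ 23.444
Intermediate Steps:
F = 1
Function('u')(v, Y) = Y (Function('u')(v, Y) = Mul(1, Y) = Y)
J = Rational(-187550, 337591) (J = Mul(5, Pow(Add(-9, Pow(Add(-23352, -14158), -1)), -1)) = Mul(5, Pow(Add(-9, Pow(-37510, -1)), -1)) = Mul(5, Pow(Add(-9, Rational(-1, 37510)), -1)) = Mul(5, Pow(Rational(-337591, 37510), -1)) = Mul(5, Rational(-37510, 337591)) = Rational(-187550, 337591) ≈ -0.55555)
O = Rational(-187550, 337591) ≈ -0.55555
Add(O, Function('u')(-79, 24)) = Add(Rational(-187550, 337591), 24) = Rational(7914634, 337591)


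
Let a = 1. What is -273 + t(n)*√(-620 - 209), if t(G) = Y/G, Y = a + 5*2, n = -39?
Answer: -273 - 11*I*√829/39 ≈ -273.0 - 8.1209*I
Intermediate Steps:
Y = 11 (Y = 1 + 5*2 = 1 + 10 = 11)
t(G) = 11/G
-273 + t(n)*√(-620 - 209) = -273 + (11/(-39))*√(-620 - 209) = -273 + (11*(-1/39))*√(-829) = -273 - 11*I*√829/39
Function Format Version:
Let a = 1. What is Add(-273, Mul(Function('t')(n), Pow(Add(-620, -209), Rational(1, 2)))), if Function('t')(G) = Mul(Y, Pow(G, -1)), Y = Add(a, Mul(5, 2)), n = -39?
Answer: Add(-273, Mul(Rational(-11, 39), I, Pow(829, Rational(1, 2)))) ≈ Add(-273.00, Mul(-8.1209, I))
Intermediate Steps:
Y = 11 (Y = Add(1, Mul(5, 2)) = Add(1, 10) = 11)
Function('t')(G) = Mul(11, Pow(G, -1))
Add(-273, Mul(Function('t')(n), Pow(Add(-620, -209), Rational(1, 2)))) = Add(-273, Mul(Mul(11, Pow(-39, -1)), Pow(Add(-620, -209), Rational(1, 2)))) = Add(-273, Mul(Mul(11, Rational(-1, 39)), Pow(-829, Rational(1, 2)))) = Add(-273, Mul(Rational(-11, 39), Mul(I, Pow(829, Rational(1, 2))))) = Add(-273, Mul(Rational(-11, 39), I, Pow(829, Rational(1, 2))))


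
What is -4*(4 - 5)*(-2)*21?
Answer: -168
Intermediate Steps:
-4*(4 - 5)*(-2)*21 = -(-4)*(-2)*21 = -4*2*21 = -8*21 = -168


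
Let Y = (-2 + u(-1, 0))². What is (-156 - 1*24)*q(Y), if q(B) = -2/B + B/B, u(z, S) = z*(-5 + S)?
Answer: -140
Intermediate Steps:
Y = 9 (Y = (-2 - (-5 + 0))² = (-2 - 1*(-5))² = (-2 + 5)² = 3² = 9)
q(B) = 1 - 2/B (q(B) = -2/B + 1 = 1 - 2/B)
(-156 - 1*24)*q(Y) = (-156 - 1*24)*((-2 + 9)/9) = (-156 - 24)*((⅑)*7) = -180*7/9 = -140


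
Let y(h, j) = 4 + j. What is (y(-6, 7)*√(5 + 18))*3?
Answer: 33*√23 ≈ 158.26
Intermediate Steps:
(y(-6, 7)*√(5 + 18))*3 = ((4 + 7)*√(5 + 18))*3 = (11*√23)*3 = 33*√23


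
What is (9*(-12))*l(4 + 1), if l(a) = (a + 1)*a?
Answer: -3240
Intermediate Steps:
l(a) = a*(1 + a) (l(a) = (1 + a)*a = a*(1 + a))
(9*(-12))*l(4 + 1) = (9*(-12))*((4 + 1)*(1 + (4 + 1))) = -540*(1 + 5) = -540*6 = -108*30 = -3240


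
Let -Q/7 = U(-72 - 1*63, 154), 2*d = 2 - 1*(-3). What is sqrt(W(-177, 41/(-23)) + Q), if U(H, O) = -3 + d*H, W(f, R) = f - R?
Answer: sqrt(4672726)/46 ≈ 46.992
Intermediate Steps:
d = 5/2 (d = (2 - 1*(-3))/2 = (2 + 3)/2 = (1/2)*5 = 5/2 ≈ 2.5000)
U(H, O) = -3 + 5*H/2
Q = 4767/2 (Q = -7*(-3 + 5*(-72 - 1*63)/2) = -7*(-3 + 5*(-72 - 63)/2) = -7*(-3 + (5/2)*(-135)) = -7*(-3 - 675/2) = -7*(-681/2) = 4767/2 ≈ 2383.5)
sqrt(W(-177, 41/(-23)) + Q) = sqrt((-177 - 41/(-23)) + 4767/2) = sqrt((-177 - 41*(-1)/23) + 4767/2) = sqrt((-177 - 1*(-41/23)) + 4767/2) = sqrt((-177 + 41/23) + 4767/2) = sqrt(-4030/23 + 4767/2) = sqrt(101581/46) = sqrt(4672726)/46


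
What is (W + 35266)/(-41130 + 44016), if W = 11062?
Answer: 23164/1443 ≈ 16.053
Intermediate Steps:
(W + 35266)/(-41130 + 44016) = (11062 + 35266)/(-41130 + 44016) = 46328/2886 = 46328*(1/2886) = 23164/1443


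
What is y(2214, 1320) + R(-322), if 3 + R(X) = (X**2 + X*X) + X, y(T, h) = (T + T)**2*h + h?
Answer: 25881691243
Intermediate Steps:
y(T, h) = h + 4*h*T**2 (y(T, h) = (2*T)**2*h + h = (4*T**2)*h + h = 4*h*T**2 + h = h + 4*h*T**2)
R(X) = -3 + X + 2*X**2 (R(X) = -3 + ((X**2 + X*X) + X) = -3 + ((X**2 + X**2) + X) = -3 + (2*X**2 + X) = -3 + (X + 2*X**2) = -3 + X + 2*X**2)
y(2214, 1320) + R(-322) = 1320*(1 + 4*2214**2) + (-3 - 322 + 2*(-322)**2) = 1320*(1 + 4*4901796) + (-3 - 322 + 2*103684) = 1320*(1 + 19607184) + (-3 - 322 + 207368) = 1320*19607185 + 207043 = 25881484200 + 207043 = 25881691243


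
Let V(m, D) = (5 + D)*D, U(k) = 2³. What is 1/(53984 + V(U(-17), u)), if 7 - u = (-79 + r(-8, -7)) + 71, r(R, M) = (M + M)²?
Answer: 1/85840 ≈ 1.1650e-5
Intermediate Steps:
r(R, M) = 4*M² (r(R, M) = (2*M)² = 4*M²)
u = -181 (u = 7 - ((-79 + 4*(-7)²) + 71) = 7 - ((-79 + 4*49) + 71) = 7 - ((-79 + 196) + 71) = 7 - (117 + 71) = 7 - 1*188 = 7 - 188 = -181)
U(k) = 8
V(m, D) = D*(5 + D)
1/(53984 + V(U(-17), u)) = 1/(53984 - 181*(5 - 181)) = 1/(53984 - 181*(-176)) = 1/(53984 + 31856) = 1/85840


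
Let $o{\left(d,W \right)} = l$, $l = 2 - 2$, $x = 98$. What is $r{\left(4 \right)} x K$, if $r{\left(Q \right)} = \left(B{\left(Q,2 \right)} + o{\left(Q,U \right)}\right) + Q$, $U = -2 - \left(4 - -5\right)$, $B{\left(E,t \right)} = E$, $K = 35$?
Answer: $27440$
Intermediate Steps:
$U = -11$ ($U = -2 - \left(4 + 5\right) = -2 - 9 = -11$)
$l = 0$
$o{\left(d,W \right)} = 0$
$r{\left(Q \right)} = 2 Q$ ($r{\left(Q \right)} = \left(Q + 0\right) + Q = Q + Q = 2 Q$)
$r{\left(4 \right)} x K = 2 \cdot 4 \cdot 98 \cdot 35 = 8 \cdot 98 \cdot 35 = 784 \cdot 35 = 27440$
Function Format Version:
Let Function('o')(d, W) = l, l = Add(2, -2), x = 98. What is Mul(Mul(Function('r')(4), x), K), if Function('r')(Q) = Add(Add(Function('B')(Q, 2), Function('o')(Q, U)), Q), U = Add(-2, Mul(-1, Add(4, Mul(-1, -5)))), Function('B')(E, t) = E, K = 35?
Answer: 27440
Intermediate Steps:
U = -11 (U = Add(-2, Mul(-1, Add(4, 5))) = Add(-2, Mul(-1, 9)) = Add(-2, -9) = -11)
l = 0
Function('o')(d, W) = 0
Function('r')(Q) = Mul(2, Q) (Function('r')(Q) = Add(Add(Q, 0), Q) = Add(Q, Q) = Mul(2, Q))
Mul(Mul(Function('r')(4), x), K) = Mul(Mul(Mul(2, 4), 98), 35) = Mul(Mul(8, 98), 35) = Mul(784, 35) = 27440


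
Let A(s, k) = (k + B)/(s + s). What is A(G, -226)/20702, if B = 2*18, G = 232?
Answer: -95/4802864 ≈ -1.9780e-5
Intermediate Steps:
B = 36
A(s, k) = (36 + k)/(2*s) (A(s, k) = (k + 36)/(s + s) = (36 + k)/((2*s)) = (36 + k)*(1/(2*s)) = (36 + k)/(2*s))
A(G, -226)/20702 = ((½)*(36 - 226)/232)/20702 = ((½)*(1/232)*(-190))*(1/20702) = -95/232*1/20702 = -95/4802864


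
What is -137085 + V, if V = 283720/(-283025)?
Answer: -7759753169/56605 ≈ -1.3709e+5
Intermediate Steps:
V = -56744/56605 (V = 283720*(-1/283025) = -56744/56605 ≈ -1.0025)
-137085 + V = -137085 - 56744/56605 = -7759753169/56605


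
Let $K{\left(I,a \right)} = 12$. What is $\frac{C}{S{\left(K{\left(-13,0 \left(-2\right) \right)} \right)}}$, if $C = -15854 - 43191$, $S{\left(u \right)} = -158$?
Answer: $\frac{59045}{158} \approx 373.7$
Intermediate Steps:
$C = -59045$
$\frac{C}{S{\left(K{\left(-13,0 \left(-2\right) \right)} \right)}} = - \frac{59045}{-158} = \left(-59045\right) \left(- \frac{1}{158}\right) = \frac{59045}{158}$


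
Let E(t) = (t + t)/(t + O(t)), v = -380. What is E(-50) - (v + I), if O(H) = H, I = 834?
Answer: -453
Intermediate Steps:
E(t) = 1 (E(t) = (t + t)/(t + t) = (2*t)/((2*t)) = (2*t)*(1/(2*t)) = 1)
E(-50) - (v + I) = 1 - (-380 + 834) = 1 - 1*454 = 1 - 454 = -453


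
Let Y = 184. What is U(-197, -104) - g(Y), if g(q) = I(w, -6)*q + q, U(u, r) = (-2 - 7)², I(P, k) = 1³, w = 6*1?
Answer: -287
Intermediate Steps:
w = 6
I(P, k) = 1
U(u, r) = 81 (U(u, r) = (-9)² = 81)
g(q) = 2*q (g(q) = 1*q + q = q + q = 2*q)
U(-197, -104) - g(Y) = 81 - 2*184 = 81 - 1*368 = 81 - 368 = -287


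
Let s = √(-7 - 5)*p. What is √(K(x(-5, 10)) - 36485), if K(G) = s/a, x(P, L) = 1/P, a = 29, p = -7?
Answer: √(-30683885 - 406*I*√3)/29 ≈ 0.0021888 - 191.01*I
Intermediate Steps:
s = -14*I*√3 (s = √(-7 - 5)*(-7) = √(-12)*(-7) = (2*I*√3)*(-7) = -14*I*√3 ≈ -24.249*I)
K(G) = -14*I*√3/29
√(K(x(-5, 10)) - 36485) = √(-14*I*√3/29 - 36485) = √(-36485 - 14*I*√3/29)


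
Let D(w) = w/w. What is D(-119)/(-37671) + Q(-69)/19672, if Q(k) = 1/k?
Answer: -465013/17044469976 ≈ -2.7282e-5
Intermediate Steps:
D(w) = 1
D(-119)/(-37671) + Q(-69)/19672 = 1/(-37671) + 1/(-69*19672) = 1*(-1/37671) - 1/69*1/19672 = -1/37671 - 1/1357368 = -465013/17044469976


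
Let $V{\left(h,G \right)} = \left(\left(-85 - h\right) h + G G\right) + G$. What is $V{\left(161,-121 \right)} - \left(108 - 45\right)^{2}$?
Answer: $-29055$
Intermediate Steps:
$V{\left(h,G \right)} = G + G^{2} + h \left(-85 - h\right)$ ($V{\left(h,G \right)} = \left(h \left(-85 - h\right) + G^{2}\right) + G = \left(G^{2} + h \left(-85 - h\right)\right) + G = G + G^{2} + h \left(-85 - h\right)$)
$V{\left(161,-121 \right)} - \left(108 - 45\right)^{2} = \left(-121 + \left(-121\right)^{2} - 161^{2} - 13685\right) - \left(108 - 45\right)^{2} = \left(-121 + 14641 - 25921 - 13685\right) - 63^{2} = \left(-121 + 14641 - 25921 - 13685\right) - 3969 = -25086 - 3969 = -29055$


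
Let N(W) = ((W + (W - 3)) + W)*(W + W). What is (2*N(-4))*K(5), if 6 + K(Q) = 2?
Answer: -960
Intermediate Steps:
K(Q) = -4 (K(Q) = -6 + 2 = -4)
N(W) = 2*W*(-3 + 3*W) (N(W) = ((W + (-3 + W)) + W)*(2*W) = ((-3 + 2*W) + W)*(2*W) = (-3 + 3*W)*(2*W) = 2*W*(-3 + 3*W))
(2*N(-4))*K(5) = (2*(6*(-4)*(-1 - 4)))*(-4) = (2*(6*(-4)*(-5)))*(-4) = (2*120)*(-4) = 240*(-4) = -960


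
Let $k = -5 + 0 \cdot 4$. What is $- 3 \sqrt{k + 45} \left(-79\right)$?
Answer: $474 \sqrt{10} \approx 1498.9$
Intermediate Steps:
$k = -5$ ($k = -5 + 0 = -5$)
$- 3 \sqrt{k + 45} \left(-79\right) = - 3 \sqrt{-5 + 45} \left(-79\right) = - 3 \sqrt{40} \left(-79\right) = - 3 \cdot 2 \sqrt{10} \left(-79\right) = - 6 \sqrt{10} \left(-79\right) = 474 \sqrt{10}$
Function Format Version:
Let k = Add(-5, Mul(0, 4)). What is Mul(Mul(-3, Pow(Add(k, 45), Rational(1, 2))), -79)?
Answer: Mul(474, Pow(10, Rational(1, 2))) ≈ 1498.9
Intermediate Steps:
k = -5 (k = Add(-5, 0) = -5)
Mul(Mul(-3, Pow(Add(k, 45), Rational(1, 2))), -79) = Mul(Mul(-3, Pow(Add(-5, 45), Rational(1, 2))), -79) = Mul(Mul(-3, Pow(40, Rational(1, 2))), -79) = Mul(Mul(-3, Mul(2, Pow(10, Rational(1, 2)))), -79) = Mul(Mul(-6, Pow(10, Rational(1, 2))), -79) = Mul(474, Pow(10, Rational(1, 2)))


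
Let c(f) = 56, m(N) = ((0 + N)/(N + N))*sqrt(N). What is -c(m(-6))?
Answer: -56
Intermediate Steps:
m(N) = sqrt(N)/2 (m(N) = (N/((2*N)))*sqrt(N) = (N*(1/(2*N)))*sqrt(N) = sqrt(N)/2)
-c(m(-6)) = -1*56 = -56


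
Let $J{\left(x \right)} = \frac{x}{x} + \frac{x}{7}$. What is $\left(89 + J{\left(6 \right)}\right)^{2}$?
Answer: $\frac{404496}{49} \approx 8255.0$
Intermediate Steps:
$J{\left(x \right)} = 1 + \frac{x}{7}$ ($J{\left(x \right)} = 1 + x \frac{1}{7} = 1 + \frac{x}{7}$)
$\left(89 + J{\left(6 \right)}\right)^{2} = \left(89 + \left(1 + \frac{1}{7} \cdot 6\right)\right)^{2} = \left(89 + \left(1 + \frac{6}{7}\right)\right)^{2} = \left(89 + \frac{13}{7}\right)^{2} = \left(\frac{636}{7}\right)^{2} = \frac{404496}{49}$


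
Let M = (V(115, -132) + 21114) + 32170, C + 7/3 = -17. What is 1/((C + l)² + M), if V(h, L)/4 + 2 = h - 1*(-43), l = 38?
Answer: 9/488308 ≈ 1.8431e-5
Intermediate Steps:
C = -58/3 (C = -7/3 - 17 = -58/3 ≈ -19.333)
V(h, L) = 164 + 4*h (V(h, L) = -8 + 4*(h - 1*(-43)) = -8 + 4*(h + 43) = -8 + 4*(43 + h) = -8 + (172 + 4*h) = 164 + 4*h)
M = 53908 (M = ((164 + 4*115) + 21114) + 32170 = ((164 + 460) + 21114) + 32170 = (624 + 21114) + 32170 = 21738 + 32170 = 53908)
1/((C + l)² + M) = 1/((-58/3 + 38)² + 53908) = 1/((56/3)² + 53908) = 1/(3136/9 + 53908) = 1/(488308/9) = 9/488308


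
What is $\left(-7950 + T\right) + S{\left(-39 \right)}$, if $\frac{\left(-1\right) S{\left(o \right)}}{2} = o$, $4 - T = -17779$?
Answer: $9911$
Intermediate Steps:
$T = 17783$ ($T = 4 - -17779 = 4 + 17779 = 17783$)
$S{\left(o \right)} = - 2 o$
$\left(-7950 + T\right) + S{\left(-39 \right)} = \left(-7950 + 17783\right) - -78 = 9833 + 78 = 9911$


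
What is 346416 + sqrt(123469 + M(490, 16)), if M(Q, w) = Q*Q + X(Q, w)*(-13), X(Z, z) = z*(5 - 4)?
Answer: 346416 + sqrt(363361) ≈ 3.4702e+5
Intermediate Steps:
X(Z, z) = z (X(Z, z) = z*1 = z)
M(Q, w) = Q**2 - 13*w (M(Q, w) = Q*Q + w*(-13) = Q**2 - 13*w)
346416 + sqrt(123469 + M(490, 16)) = 346416 + sqrt(123469 + (490**2 - 13*16)) = 346416 + sqrt(123469 + (240100 - 208)) = 346416 + sqrt(123469 + 239892) = 346416 + sqrt(363361)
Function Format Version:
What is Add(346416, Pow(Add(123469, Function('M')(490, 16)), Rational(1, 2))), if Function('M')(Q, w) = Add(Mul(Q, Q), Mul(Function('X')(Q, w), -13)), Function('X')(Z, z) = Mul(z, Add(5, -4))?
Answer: Add(346416, Pow(363361, Rational(1, 2))) ≈ 3.4702e+5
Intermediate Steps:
Function('X')(Z, z) = z (Function('X')(Z, z) = Mul(z, 1) = z)
Function('M')(Q, w) = Add(Pow(Q, 2), Mul(-13, w)) (Function('M')(Q, w) = Add(Mul(Q, Q), Mul(w, -13)) = Add(Pow(Q, 2), Mul(-13, w)))
Add(346416, Pow(Add(123469, Function('M')(490, 16)), Rational(1, 2))) = Add(346416, Pow(Add(123469, Add(Pow(490, 2), Mul(-13, 16))), Rational(1, 2))) = Add(346416, Pow(Add(123469, Add(240100, -208)), Rational(1, 2))) = Add(346416, Pow(Add(123469, 239892), Rational(1, 2))) = Add(346416, Pow(363361, Rational(1, 2)))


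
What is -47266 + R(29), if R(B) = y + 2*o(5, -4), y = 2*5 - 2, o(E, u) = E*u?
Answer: -47298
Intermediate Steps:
y = 8 (y = 10 - 2 = 8)
R(B) = -32 (R(B) = 8 + 2*(5*(-4)) = 8 + 2*(-20) = 8 - 40 = -32)
-47266 + R(29) = -47266 - 32 = -47298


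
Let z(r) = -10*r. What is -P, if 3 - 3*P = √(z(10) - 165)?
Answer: -1 + I*√265/3 ≈ -1.0 + 5.4263*I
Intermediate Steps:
P = 1 - I*√265/3 (P = 1 - √(-10*10 - 165)/3 = 1 - √(-100 - 165)/3 = 1 - I*√265/3 ≈ 1.0 - 5.4263*I)
-P = -(1 - I*√265/3) = -1 + I*√265/3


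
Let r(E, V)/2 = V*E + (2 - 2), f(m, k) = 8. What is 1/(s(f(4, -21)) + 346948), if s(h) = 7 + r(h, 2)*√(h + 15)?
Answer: 15085/5233815151 - 32*√23/120377748473 ≈ 2.8809e-6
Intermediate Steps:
r(E, V) = 2*E*V (r(E, V) = 2*(V*E + (2 - 2)) = 2*(E*V + 0) = 2*(E*V) = 2*E*V)
s(h) = 7 + 4*h*√(15 + h) (s(h) = 7 + (2*h*2)*√(h + 15) = 7 + (4*h)*√(15 + h) = 7 + 4*h*√(15 + h))
1/(s(f(4, -21)) + 346948) = 1/((7 + 4*8*√(15 + 8)) + 346948) = 1/((7 + 4*8*√23) + 346948) = 1/((7 + 32*√23) + 346948) = 1/(346955 + 32*√23)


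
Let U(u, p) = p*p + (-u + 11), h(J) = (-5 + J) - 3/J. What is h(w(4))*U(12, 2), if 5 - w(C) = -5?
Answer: 141/10 ≈ 14.100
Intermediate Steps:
w(C) = 10 (w(C) = 5 - 1*(-5) = 5 + 5 = 10)
h(J) = -5 + J - 3/J
U(u, p) = 11 + p**2 - u (U(u, p) = p**2 + (11 - u) = 11 + p**2 - u)
h(w(4))*U(12, 2) = (-5 + 10 - 3/10)*(11 + 2**2 - 1*12) = (-5 + 10 - 3*1/10)*(11 + 4 - 12) = (-5 + 10 - 3/10)*3 = (47/10)*3 = 141/10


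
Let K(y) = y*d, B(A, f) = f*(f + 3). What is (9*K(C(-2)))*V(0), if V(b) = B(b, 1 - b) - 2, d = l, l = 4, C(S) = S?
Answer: -144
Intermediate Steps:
B(A, f) = f*(3 + f)
d = 4
V(b) = -2 + (1 - b)*(4 - b) (V(b) = (1 - b)*(3 + (1 - b)) - 2 = (1 - b)*(4 - b) - 2 = -2 + (1 - b)*(4 - b))
K(y) = 4*y (K(y) = y*4 = 4*y)
(9*K(C(-2)))*V(0) = (9*(4*(-2)))*(-2 + (-1 + 0)*(-4 + 0)) = (9*(-8))*(-2 - 1*(-4)) = -72*(-2 + 4) = -72*2 = -144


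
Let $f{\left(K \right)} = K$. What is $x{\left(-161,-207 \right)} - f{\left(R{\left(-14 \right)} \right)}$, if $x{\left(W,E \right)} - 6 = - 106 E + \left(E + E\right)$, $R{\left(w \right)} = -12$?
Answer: $21546$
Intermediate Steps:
$x{\left(W,E \right)} = 6 - 104 E$ ($x{\left(W,E \right)} = 6 + \left(- 106 E + \left(E + E\right)\right) = 6 + \left(- 106 E + 2 E\right) = 6 - 104 E$)
$x{\left(-161,-207 \right)} - f{\left(R{\left(-14 \right)} \right)} = \left(6 - -21528\right) - -12 = \left(6 + 21528\right) + 12 = 21534 + 12 = 21546$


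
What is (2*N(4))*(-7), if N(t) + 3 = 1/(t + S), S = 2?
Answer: 119/3 ≈ 39.667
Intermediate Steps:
N(t) = -3 + 1/(2 + t) (N(t) = -3 + 1/(t + 2) = -3 + 1/(2 + t))
(2*N(4))*(-7) = (2*((-5 - 3*4)/(2 + 4)))*(-7) = (2*((-5 - 12)/6))*(-7) = (2*((1/6)*(-17)))*(-7) = (2*(-17/6))*(-7) = -17/3*(-7) = 119/3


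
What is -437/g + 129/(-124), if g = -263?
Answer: 20261/32612 ≈ 0.62127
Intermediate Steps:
-437/g + 129/(-124) = -437/(-263) + 129/(-124) = -437*(-1/263) + 129*(-1/124) = 437/263 - 129/124 = 20261/32612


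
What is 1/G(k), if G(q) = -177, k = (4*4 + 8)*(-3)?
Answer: -1/177 ≈ -0.0056497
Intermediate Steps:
k = -72 (k = (16 + 8)*(-3) = 24*(-3) = -72)
1/G(k) = 1/(-177) = -1/177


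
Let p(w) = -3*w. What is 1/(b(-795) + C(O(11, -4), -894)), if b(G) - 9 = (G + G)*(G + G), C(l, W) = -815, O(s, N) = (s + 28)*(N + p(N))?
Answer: 1/2527294 ≈ 3.9568e-7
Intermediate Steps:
O(s, N) = -2*N*(28 + s) (O(s, N) = (s + 28)*(N - 3*N) = (28 + s)*(-2*N) = -2*N*(28 + s))
b(G) = 9 + 4*G**2 (b(G) = 9 + (G + G)*(G + G) = 9 + (2*G)*(2*G) = 9 + 4*G**2)
1/(b(-795) + C(O(11, -4), -894)) = 1/((9 + 4*(-795)**2) - 815) = 1/((9 + 4*632025) - 815) = 1/((9 + 2528100) - 815) = 1/(2528109 - 815) = 1/2527294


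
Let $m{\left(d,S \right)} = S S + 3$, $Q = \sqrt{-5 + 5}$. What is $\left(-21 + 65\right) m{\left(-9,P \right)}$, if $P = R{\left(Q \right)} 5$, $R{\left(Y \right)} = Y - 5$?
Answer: $27632$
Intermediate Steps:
$Q = 0$ ($Q = \sqrt{0} = 0$)
$R{\left(Y \right)} = -5 + Y$ ($R{\left(Y \right)} = Y - 5 = -5 + Y$)
$P = -25$ ($P = \left(-5 + 0\right) 5 = \left(-5\right) 5 = -25$)
$m{\left(d,S \right)} = 3 + S^{2}$ ($m{\left(d,S \right)} = S^{2} + 3 = 3 + S^{2}$)
$\left(-21 + 65\right) m{\left(-9,P \right)} = \left(-21 + 65\right) \left(3 + \left(-25\right)^{2}\right) = 44 \left(3 + 625\right) = 44 \cdot 628 = 27632$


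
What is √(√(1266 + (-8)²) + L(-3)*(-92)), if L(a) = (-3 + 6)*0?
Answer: 1330^(¼) ≈ 6.0390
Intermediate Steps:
L(a) = 0 (L(a) = 3*0 = 0)
√(√(1266 + (-8)²) + L(-3)*(-92)) = √(√(1266 + (-8)²) + 0*(-92)) = √(√(1266 + 64) + 0) = √(√1330 + 0) = √(√1330) = 1330^(¼)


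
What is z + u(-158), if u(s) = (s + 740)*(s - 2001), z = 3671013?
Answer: 2414475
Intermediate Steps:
u(s) = (-2001 + s)*(740 + s) (u(s) = (740 + s)*(-2001 + s) = (-2001 + s)*(740 + s))
z + u(-158) = 3671013 + (-1480740 + (-158)² - 1261*(-158)) = 3671013 + (-1480740 + 24964 + 199238) = 3671013 - 1256538 = 2414475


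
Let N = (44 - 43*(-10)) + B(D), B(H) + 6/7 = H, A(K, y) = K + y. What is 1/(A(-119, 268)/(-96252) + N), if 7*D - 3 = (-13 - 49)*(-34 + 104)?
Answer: -673764/98659343 ≈ -0.0068292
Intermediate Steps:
D = -4337/7 (D = 3/7 + ((-13 - 49)*(-34 + 104))/7 = 3/7 + (-62*70)/7 = 3/7 + (⅐)*(-4340) = 3/7 - 620 = -4337/7 ≈ -619.57)
B(H) = -6/7 + H
N = -1025/7 (N = (44 - 43*(-10)) + (-6/7 - 4337/7) = (44 + 430) - 4343/7 = 474 - 4343/7 = -1025/7 ≈ -146.43)
1/(A(-119, 268)/(-96252) + N) = 1/((-119 + 268)/(-96252) - 1025/7) = 1/(149*(-1/96252) - 1025/7) = 1/(-149/96252 - 1025/7) = 1/(-98659343/673764) = -673764/98659343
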